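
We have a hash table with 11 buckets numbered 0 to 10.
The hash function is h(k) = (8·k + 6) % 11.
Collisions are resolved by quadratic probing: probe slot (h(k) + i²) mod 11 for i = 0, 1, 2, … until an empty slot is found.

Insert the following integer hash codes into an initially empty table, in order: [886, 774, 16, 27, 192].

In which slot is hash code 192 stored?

886 hashes to 10; slot 10 is free → place at 10.
774 hashes to 5; slot 5 is free → place at 5.
16 hashes to 2; slot 2 is free → place at 2.
27 hashes to 2; 2 taken → place at 3.
192 hashes to 2; 2,3 taken → place at 6.
Table: [∅, ∅, 16, 27, ∅, 774, 192, ∅, ∅, ∅, 886]

6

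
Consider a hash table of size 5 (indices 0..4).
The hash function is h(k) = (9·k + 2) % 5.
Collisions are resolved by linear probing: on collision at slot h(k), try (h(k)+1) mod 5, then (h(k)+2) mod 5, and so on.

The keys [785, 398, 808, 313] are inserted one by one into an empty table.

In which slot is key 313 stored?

Insert 785: h=2, slot 2 empty → index 2.
Insert 398: h=4, slot 4 empty → index 4.
Insert 808: h=4, slot 4 occupied → index 0.
Insert 313: h=4, slots 4,0 occupied → index 1.
Table: [808, 313, 785, ., 398]

1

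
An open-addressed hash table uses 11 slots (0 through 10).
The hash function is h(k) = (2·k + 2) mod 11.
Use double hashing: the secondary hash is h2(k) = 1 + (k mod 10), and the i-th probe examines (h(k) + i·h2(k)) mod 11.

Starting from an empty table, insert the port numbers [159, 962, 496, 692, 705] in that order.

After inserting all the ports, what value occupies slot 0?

159 hashes to 1; slot 1 is free => place at 1.
962 hashes to 1, h2=3; 1 taken => place at 4.
496 hashes to 4, h2=7; 4 taken => place at 0.
692 hashes to 0, h2=3; 0 taken => place at 3.
705 hashes to 4, h2=6; 4 taken => place at 10.
Table: [496, 159, ., 692, 962, ., ., ., ., ., 705]

496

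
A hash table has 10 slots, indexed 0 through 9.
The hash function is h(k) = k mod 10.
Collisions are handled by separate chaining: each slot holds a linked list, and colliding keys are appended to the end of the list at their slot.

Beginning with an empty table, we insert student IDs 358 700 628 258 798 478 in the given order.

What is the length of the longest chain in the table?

5

Insert 358: h=8, bucket 8 empty → new chain.
Insert 700: h=0, bucket 0 empty → new chain.
Insert 628: h=8, bucket 8 nonempty → append to chain.
Insert 258: h=8, bucket 8 nonempty → append to chain.
Insert 798: h=8, bucket 8 nonempty → append to chain.
Insert 478: h=8, bucket 8 nonempty → append to chain.
Final buckets:
0: 700
1: .
2: .
3: .
4: .
5: .
6: .
7: .
8: 358 -> 628 -> 258 -> 798 -> 478
9: .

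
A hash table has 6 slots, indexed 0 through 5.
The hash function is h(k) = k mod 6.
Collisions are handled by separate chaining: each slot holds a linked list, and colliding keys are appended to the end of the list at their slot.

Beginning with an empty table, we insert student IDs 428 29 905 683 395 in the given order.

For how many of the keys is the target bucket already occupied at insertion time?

3

Insert 428: h=2, bucket 2 empty -> new chain.
Insert 29: h=5, bucket 5 empty -> new chain.
Insert 905: h=5, bucket 5 nonempty -> append to chain.
Insert 683: h=5, bucket 5 nonempty -> append to chain.
Insert 395: h=5, bucket 5 nonempty -> append to chain.
Final buckets:
0: —
1: —
2: 428
3: —
4: —
5: 29 -> 905 -> 683 -> 395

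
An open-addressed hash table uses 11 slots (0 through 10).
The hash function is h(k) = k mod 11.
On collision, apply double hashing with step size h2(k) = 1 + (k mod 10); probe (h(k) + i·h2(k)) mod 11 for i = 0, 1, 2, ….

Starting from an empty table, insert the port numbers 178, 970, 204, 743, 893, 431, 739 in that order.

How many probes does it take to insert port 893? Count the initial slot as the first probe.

5

Insert 178: h=2, slot 2 empty => index 2.
Insert 970: h=2, h2=1, slot 2 occupied => index 3.
Insert 204: h=6, slot 6 empty => index 6.
Insert 743: h=6, h2=4, slot 6 occupied => index 10.
Insert 893: h=2, h2=4, slots 2,6,10,3 occupied => index 7.
Insert 431: h=2, h2=2, slot 2 occupied => index 4.
Insert 739: h=2, h2=10, slot 2 occupied => index 1.
Table: [∅, 739, 178, 970, 431, ∅, 204, 893, ∅, ∅, 743]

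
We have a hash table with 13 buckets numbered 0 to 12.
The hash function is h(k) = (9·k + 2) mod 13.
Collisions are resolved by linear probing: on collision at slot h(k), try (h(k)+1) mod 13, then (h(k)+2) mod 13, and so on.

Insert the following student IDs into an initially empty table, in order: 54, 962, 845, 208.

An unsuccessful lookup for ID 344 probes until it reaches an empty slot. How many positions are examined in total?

2

54: h=7 -> slot 7
962: h=2 -> slot 2
845: h=2, probe 2,3 -> slot 3
208: h=2, probe 2,3,4 -> slot 4
Table: [—, —, 962, 845, 208, —, —, 54, —, —, —, —, —]
Lookup 344: h=4, probe 4,5 → slot 5 empty, not found.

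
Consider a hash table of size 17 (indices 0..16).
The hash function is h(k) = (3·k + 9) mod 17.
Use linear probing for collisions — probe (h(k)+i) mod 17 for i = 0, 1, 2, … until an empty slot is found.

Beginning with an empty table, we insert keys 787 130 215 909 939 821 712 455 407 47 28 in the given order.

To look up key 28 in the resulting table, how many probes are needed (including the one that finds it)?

4

787: h=7 → slot 7
130: h=8 → slot 8
215: h=8, probe 8,9 → slot 9
909: h=16 → slot 16
939: h=4 → slot 4
821: h=7, probe 7,8,9,10 → slot 10
712: h=3 → slot 3
455: h=14 → slot 14
407: h=6 → slot 6
47: h=14, probe 14,15 → slot 15
28: h=8, probe 8,9,10,11 → slot 11
Table: [∅, ∅, ∅, 712, 939, ∅, 407, 787, 130, 215, 821, 28, ∅, ∅, 455, 47, 909]
Lookup 28: h=8, probe 8,9,10,11 → found at 11.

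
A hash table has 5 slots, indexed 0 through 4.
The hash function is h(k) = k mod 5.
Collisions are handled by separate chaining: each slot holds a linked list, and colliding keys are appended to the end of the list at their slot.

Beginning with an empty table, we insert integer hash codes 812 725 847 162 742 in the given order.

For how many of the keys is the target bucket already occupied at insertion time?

812 -> bucket 2
725 -> bucket 0
847 -> bucket 2 (collision)
162 -> bucket 2 (collision)
742 -> bucket 2 (collision)
Final buckets:
0: 725
1: -
2: 812 -> 847 -> 162 -> 742
3: -
4: -

3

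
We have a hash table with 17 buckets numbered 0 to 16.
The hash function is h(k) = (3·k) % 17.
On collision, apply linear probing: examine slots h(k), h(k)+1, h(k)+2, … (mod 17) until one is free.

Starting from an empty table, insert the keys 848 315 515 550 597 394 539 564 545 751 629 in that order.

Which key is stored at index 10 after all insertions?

Insert 848: h=11, slot 11 empty => index 11.
Insert 315: h=10, slot 10 empty => index 10.
Insert 515: h=15, slot 15 empty => index 15.
Insert 550: h=1, slot 1 empty => index 1.
Insert 597: h=6, slot 6 empty => index 6.
Insert 394: h=9, slot 9 empty => index 9.
Insert 539: h=2, slot 2 empty => index 2.
Insert 564: h=9, slots 9,10,11 occupied => index 12.
Insert 545: h=3, slot 3 empty => index 3.
Insert 751: h=9, slots 9,10,11,12 occupied => index 13.
Insert 629: h=0, slot 0 empty => index 0.
Table: [629, 550, 539, 545, —, —, 597, —, —, 394, 315, 848, 564, 751, —, 515, —]

315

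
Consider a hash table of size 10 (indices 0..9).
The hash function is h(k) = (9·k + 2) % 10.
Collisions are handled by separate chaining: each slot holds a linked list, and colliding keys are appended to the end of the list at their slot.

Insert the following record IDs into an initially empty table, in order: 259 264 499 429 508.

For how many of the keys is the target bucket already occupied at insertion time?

2

Insert 259: h=3, bucket 3 empty -> new chain.
Insert 264: h=8, bucket 8 empty -> new chain.
Insert 499: h=3, bucket 3 nonempty -> append to chain.
Insert 429: h=3, bucket 3 nonempty -> append to chain.
Insert 508: h=4, bucket 4 empty -> new chain.
Final buckets:
0: -
1: -
2: -
3: 259 -> 499 -> 429
4: 508
5: -
6: -
7: -
8: 264
9: -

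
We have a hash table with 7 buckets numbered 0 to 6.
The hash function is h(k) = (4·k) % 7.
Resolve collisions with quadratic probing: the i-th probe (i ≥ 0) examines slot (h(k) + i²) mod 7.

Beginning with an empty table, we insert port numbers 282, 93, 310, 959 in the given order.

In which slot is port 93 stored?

2

Insert 282: h=1, slot 1 empty => index 1.
Insert 93: h=1, slot 1 occupied => index 2.
Insert 310: h=1, slots 1,2 occupied => index 5.
Insert 959: h=0, slot 0 empty => index 0.
Table: [959, 282, 93, _, _, 310, _]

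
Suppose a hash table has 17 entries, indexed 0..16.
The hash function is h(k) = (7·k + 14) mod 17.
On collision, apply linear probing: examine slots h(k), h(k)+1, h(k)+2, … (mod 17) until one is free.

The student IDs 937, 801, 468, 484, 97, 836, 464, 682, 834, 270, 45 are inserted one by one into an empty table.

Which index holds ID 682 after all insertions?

937: h=11 → slot 11
801: h=11, probe 11,12 → slot 12
468: h=9 → slot 9
484: h=2 → slot 2
97: h=13 → slot 13
836: h=1 → slot 1
464: h=15 → slot 15
682: h=11, probe 11,12,13,14 → slot 14
834: h=4 → slot 4
270: h=0 → slot 0
45: h=6 → slot 6
Table: [270, 836, 484, ∅, 834, ∅, 45, ∅, ∅, 468, ∅, 937, 801, 97, 682, 464, ∅]

14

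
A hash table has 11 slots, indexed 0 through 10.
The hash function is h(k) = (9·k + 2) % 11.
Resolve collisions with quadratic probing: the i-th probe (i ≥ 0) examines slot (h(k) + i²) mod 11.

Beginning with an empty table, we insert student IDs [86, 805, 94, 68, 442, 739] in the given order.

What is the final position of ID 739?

86: h=6 → slot 6
805: h=9 → slot 9
94: h=1 → slot 1
68: h=9, probe 9,10 → slot 10
442: h=9, probe 9,10,2 → slot 2
739: h=9, probe 9,10,2,7 → slot 7
Table: [—, 94, 442, —, —, —, 86, 739, —, 805, 68]

7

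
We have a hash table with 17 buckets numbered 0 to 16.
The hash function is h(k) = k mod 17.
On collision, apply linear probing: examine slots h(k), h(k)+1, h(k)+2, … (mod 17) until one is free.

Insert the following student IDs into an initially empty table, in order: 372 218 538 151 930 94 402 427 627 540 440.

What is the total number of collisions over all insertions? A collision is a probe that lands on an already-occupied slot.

372: h=15 → slot 15
218: h=14 → slot 14
538: h=11 → slot 11
151: h=15, probe 15,16 → slot 16
930: h=12 → slot 12
94: h=9 → slot 9
402: h=11, probe 11,12,13 → slot 13
427: h=2 → slot 2
627: h=15, probe 15,16,0 → slot 0
540: h=13, probe 13,14,15,16,0,1 → slot 1
440: h=15, probe 15,16,0,1,2,3 → slot 3
Table: [627, 540, 427, 440, ∅, ∅, ∅, ∅, ∅, 94, ∅, 538, 930, 402, 218, 372, 151]

15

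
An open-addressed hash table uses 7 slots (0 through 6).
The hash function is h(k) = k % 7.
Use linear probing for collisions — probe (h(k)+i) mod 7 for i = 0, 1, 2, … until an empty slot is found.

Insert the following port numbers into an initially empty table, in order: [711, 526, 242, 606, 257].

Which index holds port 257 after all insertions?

0

711: h=4 -> slot 4
526: h=1 -> slot 1
242: h=4, probe 4,5 -> slot 5
606: h=4, probe 4,5,6 -> slot 6
257: h=5, probe 5,6,0 -> slot 0
Table: [257, 526, ., ., 711, 242, 606]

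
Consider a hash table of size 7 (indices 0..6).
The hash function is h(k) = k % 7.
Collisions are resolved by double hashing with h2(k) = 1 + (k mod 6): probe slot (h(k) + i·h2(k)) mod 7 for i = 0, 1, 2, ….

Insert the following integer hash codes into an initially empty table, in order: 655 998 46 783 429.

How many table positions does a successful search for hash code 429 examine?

3

655: h=4 => slot 4
998: h=4, h2=3, probe 4,0 => slot 0
46: h=4, h2=5, probe 4,2 => slot 2
783: h=6 => slot 6
429: h=2, h2=4, probe 2,6,3 => slot 3
Table: [998, —, 46, 429, 655, —, 783]
Lookup 429: h=2, h2=4, probe 2,6,3 → found at 3.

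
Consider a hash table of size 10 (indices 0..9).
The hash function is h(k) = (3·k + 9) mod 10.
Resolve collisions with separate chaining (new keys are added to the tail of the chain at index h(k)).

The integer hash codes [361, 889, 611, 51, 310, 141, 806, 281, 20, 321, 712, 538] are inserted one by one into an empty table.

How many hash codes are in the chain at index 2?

361 → bucket 2
889 → bucket 6
611 → bucket 2 (collision)
51 → bucket 2 (collision)
310 → bucket 9
141 → bucket 2 (collision)
806 → bucket 7
281 → bucket 2 (collision)
20 → bucket 9 (collision)
321 → bucket 2 (collision)
712 → bucket 5
538 → bucket 3
Final buckets:
0: .
1: .
2: 361 -> 611 -> 51 -> 141 -> 281 -> 321
3: 538
4: .
5: 712
6: 889
7: 806
8: .
9: 310 -> 20

6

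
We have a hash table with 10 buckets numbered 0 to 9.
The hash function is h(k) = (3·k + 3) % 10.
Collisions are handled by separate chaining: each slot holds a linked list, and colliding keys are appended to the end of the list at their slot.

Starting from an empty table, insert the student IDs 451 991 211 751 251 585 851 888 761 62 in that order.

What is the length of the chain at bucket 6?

7

Insert 451: h=6, bucket 6 empty → new chain.
Insert 991: h=6, bucket 6 nonempty → append to chain.
Insert 211: h=6, bucket 6 nonempty → append to chain.
Insert 751: h=6, bucket 6 nonempty → append to chain.
Insert 251: h=6, bucket 6 nonempty → append to chain.
Insert 585: h=8, bucket 8 empty → new chain.
Insert 851: h=6, bucket 6 nonempty → append to chain.
Insert 888: h=7, bucket 7 empty → new chain.
Insert 761: h=6, bucket 6 nonempty → append to chain.
Insert 62: h=9, bucket 9 empty → new chain.
Final buckets:
0: _
1: _
2: _
3: _
4: _
5: _
6: 451 -> 991 -> 211 -> 751 -> 251 -> 851 -> 761
7: 888
8: 585
9: 62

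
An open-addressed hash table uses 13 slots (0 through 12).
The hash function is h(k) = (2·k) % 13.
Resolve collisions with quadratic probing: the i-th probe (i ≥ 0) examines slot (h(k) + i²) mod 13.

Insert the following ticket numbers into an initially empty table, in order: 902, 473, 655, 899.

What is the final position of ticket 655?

1

902 hashes to 10; slot 10 is free -> place at 10.
473 hashes to 10; 10 taken -> place at 11.
655 hashes to 10; 10,11 taken -> place at 1.
899 hashes to 4; slot 4 is free -> place at 4.
Table: [∅, 655, ∅, ∅, 899, ∅, ∅, ∅, ∅, ∅, 902, 473, ∅]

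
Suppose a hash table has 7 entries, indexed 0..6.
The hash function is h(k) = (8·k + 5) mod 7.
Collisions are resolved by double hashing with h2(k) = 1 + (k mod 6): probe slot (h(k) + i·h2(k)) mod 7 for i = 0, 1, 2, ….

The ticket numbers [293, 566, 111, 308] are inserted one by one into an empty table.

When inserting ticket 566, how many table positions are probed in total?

Insert 293: h=4, slot 4 empty → index 4.
Insert 566: h=4, h2=3, slot 4 occupied → index 0.
Insert 111: h=4, h2=4, slot 4 occupied → index 1.
Insert 308: h=5, slot 5 empty → index 5.
Table: [566, 111, _, _, 293, 308, _]

2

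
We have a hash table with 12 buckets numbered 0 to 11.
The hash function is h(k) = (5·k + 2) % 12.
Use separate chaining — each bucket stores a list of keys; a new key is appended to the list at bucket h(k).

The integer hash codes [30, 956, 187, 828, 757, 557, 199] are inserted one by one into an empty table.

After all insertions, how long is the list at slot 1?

2

30 -> bucket 8
956 -> bucket 6
187 -> bucket 1
828 -> bucket 2
757 -> bucket 7
557 -> bucket 3
199 -> bucket 1 (collision)
Final buckets:
0: _
1: 187 -> 199
2: 828
3: 557
4: _
5: _
6: 956
7: 757
8: 30
9: _
10: _
11: _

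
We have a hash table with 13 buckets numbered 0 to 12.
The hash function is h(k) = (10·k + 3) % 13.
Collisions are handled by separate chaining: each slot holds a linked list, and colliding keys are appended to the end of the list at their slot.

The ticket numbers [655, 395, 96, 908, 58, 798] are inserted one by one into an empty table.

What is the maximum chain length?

4

Insert 655: h=1, bucket 1 empty -> new chain.
Insert 395: h=1, bucket 1 nonempty -> append to chain.
Insert 96: h=1, bucket 1 nonempty -> append to chain.
Insert 908: h=9, bucket 9 empty -> new chain.
Insert 58: h=11, bucket 11 empty -> new chain.
Insert 798: h=1, bucket 1 nonempty -> append to chain.
Final buckets:
0: ∅
1: 655 -> 395 -> 96 -> 798
2: ∅
3: ∅
4: ∅
5: ∅
6: ∅
7: ∅
8: ∅
9: 908
10: ∅
11: 58
12: ∅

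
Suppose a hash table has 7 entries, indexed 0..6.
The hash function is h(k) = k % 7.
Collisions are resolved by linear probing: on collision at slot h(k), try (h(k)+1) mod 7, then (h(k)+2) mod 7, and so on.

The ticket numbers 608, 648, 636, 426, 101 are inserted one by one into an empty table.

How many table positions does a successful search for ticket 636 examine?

2

608: h=6 => slot 6
648: h=4 => slot 4
636: h=6, probe 6,0 => slot 0
426: h=6, probe 6,0,1 => slot 1
101: h=3 => slot 3
Table: [636, 426, _, 101, 648, _, 608]
Lookup 636: h=6, probe 6,0 → found at 0.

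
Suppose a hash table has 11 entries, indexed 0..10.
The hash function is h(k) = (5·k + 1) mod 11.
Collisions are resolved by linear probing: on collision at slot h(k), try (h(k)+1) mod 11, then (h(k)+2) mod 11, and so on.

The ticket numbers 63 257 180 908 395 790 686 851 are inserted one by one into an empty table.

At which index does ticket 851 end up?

3

63: h=8 -> slot 8
257: h=10 -> slot 10
180: h=10, probe 10,0 -> slot 0
908: h=9 -> slot 9
395: h=7 -> slot 7
790: h=2 -> slot 2
686: h=10, probe 10,0,1 -> slot 1
851: h=10, probe 10,0,1,2,3 -> slot 3
Table: [180, 686, 790, 851, —, —, —, 395, 63, 908, 257]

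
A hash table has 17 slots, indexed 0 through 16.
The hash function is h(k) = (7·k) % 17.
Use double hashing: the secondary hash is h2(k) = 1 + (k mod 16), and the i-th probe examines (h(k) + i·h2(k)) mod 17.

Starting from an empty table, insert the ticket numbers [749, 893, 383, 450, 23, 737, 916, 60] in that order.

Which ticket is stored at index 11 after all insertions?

749: h=7 => slot 7
893: h=12 => slot 12
383: h=12, h2=16, probe 12,11 => slot 11
450: h=5 => slot 5
23: h=8 => slot 8
737: h=8, h2=2, probe 8,10 => slot 10
916: h=3 => slot 3
60: h=12, h2=13, probe 12,8,4 => slot 4
Table: [., ., ., 916, 60, 450, ., 749, 23, ., 737, 383, 893, ., ., ., .]

383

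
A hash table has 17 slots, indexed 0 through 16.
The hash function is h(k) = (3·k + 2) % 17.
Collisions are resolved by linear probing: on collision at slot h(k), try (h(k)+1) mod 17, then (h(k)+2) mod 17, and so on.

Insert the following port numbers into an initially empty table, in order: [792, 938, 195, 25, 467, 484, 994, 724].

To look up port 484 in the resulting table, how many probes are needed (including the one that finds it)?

Insert 792: h=15, slot 15 empty → index 15.
Insert 938: h=11, slot 11 empty → index 11.
Insert 195: h=9, slot 9 empty → index 9.
Insert 25: h=9, slot 9 occupied → index 10.
Insert 467: h=9, slots 9,10,11 occupied → index 12.
Insert 484: h=9, slots 9,10,11,12 occupied → index 13.
Insert 994: h=9, slots 9,10,11,12,13 occupied → index 14.
Insert 724: h=15, slot 15 occupied → index 16.
Table: [_, _, _, _, _, _, _, _, _, 195, 25, 938, 467, 484, 994, 792, 724]
Lookup 484: h=9, probe 9,10,11,12,13 → found at 13.

5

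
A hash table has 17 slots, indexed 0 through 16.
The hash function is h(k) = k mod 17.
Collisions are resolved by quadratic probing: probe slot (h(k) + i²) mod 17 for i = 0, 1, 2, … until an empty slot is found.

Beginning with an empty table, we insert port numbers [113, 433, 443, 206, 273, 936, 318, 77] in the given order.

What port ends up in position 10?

936

Insert 113: h=11, slot 11 empty → index 11.
Insert 433: h=8, slot 8 empty → index 8.
Insert 443: h=1, slot 1 empty → index 1.
Insert 206: h=2, slot 2 empty → index 2.
Insert 273: h=1, slots 1,2 occupied → index 5.
Insert 936: h=1, slots 1,2,5 occupied → index 10.
Insert 318: h=12, slot 12 empty → index 12.
Insert 77: h=9, slot 9 empty → index 9.
Table: [., 443, 206, ., ., 273, ., ., 433, 77, 936, 113, 318, ., ., ., .]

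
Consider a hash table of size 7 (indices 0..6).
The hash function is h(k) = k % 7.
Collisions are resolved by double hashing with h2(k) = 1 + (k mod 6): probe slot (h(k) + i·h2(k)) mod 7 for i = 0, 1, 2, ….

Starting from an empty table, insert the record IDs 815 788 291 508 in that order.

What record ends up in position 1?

Insert 815: h=3, slot 3 empty -> index 3.
Insert 788: h=4, slot 4 empty -> index 4.
Insert 291: h=4, h2=4, slot 4 occupied -> index 1.
Insert 508: h=4, h2=5, slot 4 occupied -> index 2.
Table: [—, 291, 508, 815, 788, —, —]

291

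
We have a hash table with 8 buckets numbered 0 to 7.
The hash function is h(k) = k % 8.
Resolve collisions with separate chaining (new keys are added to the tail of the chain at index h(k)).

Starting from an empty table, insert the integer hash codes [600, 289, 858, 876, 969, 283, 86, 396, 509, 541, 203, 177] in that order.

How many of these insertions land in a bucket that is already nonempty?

5

600 → bucket 0
289 → bucket 1
858 → bucket 2
876 → bucket 4
969 → bucket 1 (collision)
283 → bucket 3
86 → bucket 6
396 → bucket 4 (collision)
509 → bucket 5
541 → bucket 5 (collision)
203 → bucket 3 (collision)
177 → bucket 1 (collision)
Final buckets:
0: 600
1: 289 -> 969 -> 177
2: 858
3: 283 -> 203
4: 876 -> 396
5: 509 -> 541
6: 86
7: -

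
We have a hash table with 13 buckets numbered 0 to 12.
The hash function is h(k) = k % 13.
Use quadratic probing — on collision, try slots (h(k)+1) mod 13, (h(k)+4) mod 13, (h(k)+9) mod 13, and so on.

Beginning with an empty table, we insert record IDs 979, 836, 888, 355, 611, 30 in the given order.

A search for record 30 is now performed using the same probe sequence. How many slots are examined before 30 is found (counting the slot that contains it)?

Insert 979: h=4, slot 4 empty => index 4.
Insert 836: h=4, slot 4 occupied => index 5.
Insert 888: h=4, slots 4,5 occupied => index 8.
Insert 355: h=4, slots 4,5,8 occupied => index 0.
Insert 611: h=0, slot 0 occupied => index 1.
Insert 30: h=4, slots 4,5,8,0 occupied => index 7.
Table: [355, 611, ., ., 979, 836, ., 30, 888, ., ., ., .]
Lookup 30: h=4, probe 4,5,8,0,7 → found at 7.

5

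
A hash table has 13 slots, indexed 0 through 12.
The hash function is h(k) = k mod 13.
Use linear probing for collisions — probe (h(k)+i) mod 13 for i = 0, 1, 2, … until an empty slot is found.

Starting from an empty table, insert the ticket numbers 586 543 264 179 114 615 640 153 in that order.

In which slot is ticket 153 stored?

0

Insert 586: h=1, slot 1 empty → index 1.
Insert 543: h=10, slot 10 empty → index 10.
Insert 264: h=4, slot 4 empty → index 4.
Insert 179: h=10, slot 10 occupied → index 11.
Insert 114: h=10, slots 10,11 occupied → index 12.
Insert 615: h=4, slot 4 occupied → index 5.
Insert 640: h=3, slot 3 empty → index 3.
Insert 153: h=10, slots 10,11,12 occupied → index 0.
Table: [153, 586, _, 640, 264, 615, _, _, _, _, 543, 179, 114]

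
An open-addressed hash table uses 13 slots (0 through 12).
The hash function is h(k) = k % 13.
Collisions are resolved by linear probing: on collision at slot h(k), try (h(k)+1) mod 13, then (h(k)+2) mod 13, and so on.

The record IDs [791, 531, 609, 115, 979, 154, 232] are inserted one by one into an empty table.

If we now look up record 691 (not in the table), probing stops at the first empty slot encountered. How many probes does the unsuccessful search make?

791 hashes to 11; slot 11 is free => place at 11.
531 hashes to 11; 11 taken => place at 12.
609 hashes to 11; 11,12 taken => place at 0.
115 hashes to 11; 11,12,0 taken => place at 1.
979 hashes to 4; slot 4 is free => place at 4.
154 hashes to 11; 11,12,0,1 taken => place at 2.
232 hashes to 11; 11,12,0,1,2 taken => place at 3.
Table: [609, 115, 154, 232, 979, ., ., ., ., ., ., 791, 531]
Lookup 691: h=2, probe 2,3,4,5 → slot 5 empty, not found.

4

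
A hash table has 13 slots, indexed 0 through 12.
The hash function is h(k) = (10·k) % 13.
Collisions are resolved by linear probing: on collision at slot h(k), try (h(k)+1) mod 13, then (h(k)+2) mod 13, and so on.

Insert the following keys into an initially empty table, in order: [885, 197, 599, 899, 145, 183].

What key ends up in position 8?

885: h=10 => slot 10
197: h=7 => slot 7
599: h=10, probe 10,11 => slot 11
899: h=7, probe 7,8 => slot 8
145: h=7, probe 7,8,9 => slot 9
183: h=10, probe 10,11,12 => slot 12
Table: [_, _, _, _, _, _, _, 197, 899, 145, 885, 599, 183]

899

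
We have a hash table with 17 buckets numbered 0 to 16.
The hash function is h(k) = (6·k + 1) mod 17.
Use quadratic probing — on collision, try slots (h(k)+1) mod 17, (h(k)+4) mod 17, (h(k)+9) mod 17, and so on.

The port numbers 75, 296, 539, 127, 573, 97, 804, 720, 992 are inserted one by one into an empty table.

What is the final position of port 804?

Insert 75: h=9, slot 9 empty → index 9.
Insert 296: h=9, slot 9 occupied → index 10.
Insert 539: h=5, slot 5 empty → index 5.
Insert 127: h=15, slot 15 empty → index 15.
Insert 573: h=5, slot 5 occupied → index 6.
Insert 97: h=5, slots 5,6,9 occupied → index 14.
Insert 804: h=14, slots 14,15 occupied → index 1.
Insert 720: h=3, slot 3 empty → index 3.
Insert 992: h=3, slot 3 occupied → index 4.
Table: [—, 804, —, 720, 992, 539, 573, —, —, 75, 296, —, —, —, 97, 127, —]

1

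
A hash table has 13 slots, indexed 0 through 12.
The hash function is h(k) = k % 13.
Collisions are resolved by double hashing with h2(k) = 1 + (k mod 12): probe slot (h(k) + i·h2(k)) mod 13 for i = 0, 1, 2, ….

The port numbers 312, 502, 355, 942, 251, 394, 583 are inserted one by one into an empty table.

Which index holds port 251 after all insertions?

312 hashes to 0; slot 0 is free → place at 0.
502 hashes to 8; slot 8 is free → place at 8.
355 hashes to 4; slot 4 is free → place at 4.
942 hashes to 6; slot 6 is free → place at 6.
251 hashes to 4, h2=12; 4 taken → place at 3.
394 hashes to 4, h2=11; 4 taken → place at 2.
583 hashes to 11; slot 11 is free → place at 11.
Table: [312, ., 394, 251, 355, ., 942, ., 502, ., ., 583, .]

3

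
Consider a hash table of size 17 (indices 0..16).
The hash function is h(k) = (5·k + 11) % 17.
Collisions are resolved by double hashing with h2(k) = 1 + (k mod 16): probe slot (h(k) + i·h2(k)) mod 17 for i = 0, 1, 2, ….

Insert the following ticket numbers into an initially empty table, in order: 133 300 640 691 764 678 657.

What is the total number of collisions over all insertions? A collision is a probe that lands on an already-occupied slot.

133 hashes to 13; slot 13 is free → place at 13.
300 hashes to 15; slot 15 is free → place at 15.
640 hashes to 15, h2=1; 15 taken → place at 16.
691 hashes to 15, h2=4; 15 taken → place at 2.
764 hashes to 6; slot 6 is free → place at 6.
678 hashes to 1; slot 1 is free → place at 1.
657 hashes to 15, h2=2; 15 taken → place at 0.
Table: [657, 678, 691, _, _, _, 764, _, _, _, _, _, _, 133, _, 300, 640]

3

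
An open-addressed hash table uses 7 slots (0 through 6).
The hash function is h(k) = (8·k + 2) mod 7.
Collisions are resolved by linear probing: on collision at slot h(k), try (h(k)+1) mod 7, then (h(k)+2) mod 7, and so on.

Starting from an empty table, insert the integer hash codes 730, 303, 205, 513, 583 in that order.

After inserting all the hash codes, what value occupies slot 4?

730

730 hashes to 4; slot 4 is free => place at 4.
303 hashes to 4; 4 taken => place at 5.
205 hashes to 4; 4,5 taken => place at 6.
513 hashes to 4; 4,5,6 taken => place at 0.
583 hashes to 4; 4,5,6,0 taken => place at 1.
Table: [513, 583, -, -, 730, 303, 205]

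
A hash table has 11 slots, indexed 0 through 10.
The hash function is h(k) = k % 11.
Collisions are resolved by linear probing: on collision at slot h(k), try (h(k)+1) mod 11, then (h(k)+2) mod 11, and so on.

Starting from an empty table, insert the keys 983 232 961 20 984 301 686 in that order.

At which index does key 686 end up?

8

983: h=4 → slot 4
232: h=1 → slot 1
961: h=4, probe 4,5 → slot 5
20: h=9 → slot 9
984: h=5, probe 5,6 → slot 6
301: h=4, probe 4,5,6,7 → slot 7
686: h=4, probe 4,5,6,7,8 → slot 8
Table: [_, 232, _, _, 983, 961, 984, 301, 686, 20, _]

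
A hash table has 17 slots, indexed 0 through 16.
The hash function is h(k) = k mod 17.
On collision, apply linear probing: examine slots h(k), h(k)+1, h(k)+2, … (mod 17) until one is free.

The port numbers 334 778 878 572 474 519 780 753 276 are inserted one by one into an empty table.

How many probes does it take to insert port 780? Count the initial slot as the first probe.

334: h=11 -> slot 11
778: h=13 -> slot 13
878: h=11, probe 11,12 -> slot 12
572: h=11, probe 11,12,13,14 -> slot 14
474: h=15 -> slot 15
519: h=9 -> slot 9
780: h=15, probe 15,16 -> slot 16
753: h=5 -> slot 5
276: h=4 -> slot 4
Table: [., ., ., ., 276, 753, ., ., ., 519, ., 334, 878, 778, 572, 474, 780]

2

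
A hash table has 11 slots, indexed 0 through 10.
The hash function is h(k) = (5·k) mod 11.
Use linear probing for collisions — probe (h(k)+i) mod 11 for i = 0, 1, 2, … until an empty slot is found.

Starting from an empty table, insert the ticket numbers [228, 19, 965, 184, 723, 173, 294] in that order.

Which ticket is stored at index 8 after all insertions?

19

228 hashes to 7; slot 7 is free -> place at 7.
19 hashes to 7; 7 taken -> place at 8.
965 hashes to 7; 7,8 taken -> place at 9.
184 hashes to 7; 7,8,9 taken -> place at 10.
723 hashes to 7; 7,8,9,10 taken -> place at 0.
173 hashes to 7; 7,8,9,10,0 taken -> place at 1.
294 hashes to 7; 7,8,9,10,0,1 taken -> place at 2.
Table: [723, 173, 294, -, -, -, -, 228, 19, 965, 184]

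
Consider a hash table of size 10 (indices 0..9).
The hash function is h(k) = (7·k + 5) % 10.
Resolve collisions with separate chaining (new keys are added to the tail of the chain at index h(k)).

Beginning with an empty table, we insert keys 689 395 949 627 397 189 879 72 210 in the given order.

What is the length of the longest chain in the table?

Insert 689: h=8, bucket 8 empty → new chain.
Insert 395: h=0, bucket 0 empty → new chain.
Insert 949: h=8, bucket 8 nonempty → append to chain.
Insert 627: h=4, bucket 4 empty → new chain.
Insert 397: h=4, bucket 4 nonempty → append to chain.
Insert 189: h=8, bucket 8 nonempty → append to chain.
Insert 879: h=8, bucket 8 nonempty → append to chain.
Insert 72: h=9, bucket 9 empty → new chain.
Insert 210: h=5, bucket 5 empty → new chain.
Final buckets:
0: 395
1: ∅
2: ∅
3: ∅
4: 627 -> 397
5: 210
6: ∅
7: ∅
8: 689 -> 949 -> 189 -> 879
9: 72

4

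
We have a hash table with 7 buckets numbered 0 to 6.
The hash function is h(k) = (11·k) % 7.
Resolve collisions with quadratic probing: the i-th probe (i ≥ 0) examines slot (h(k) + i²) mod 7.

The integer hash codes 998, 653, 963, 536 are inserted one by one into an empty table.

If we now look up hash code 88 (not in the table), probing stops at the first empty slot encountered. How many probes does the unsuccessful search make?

4

998: h=2 -> slot 2
653: h=1 -> slot 1
963: h=2, probe 2,3 -> slot 3
536: h=2, probe 2,3,6 -> slot 6
Table: [-, 653, 998, 963, -, -, 536]
Lookup 88: h=2, probe 2,3,6,4 → slot 4 empty, not found.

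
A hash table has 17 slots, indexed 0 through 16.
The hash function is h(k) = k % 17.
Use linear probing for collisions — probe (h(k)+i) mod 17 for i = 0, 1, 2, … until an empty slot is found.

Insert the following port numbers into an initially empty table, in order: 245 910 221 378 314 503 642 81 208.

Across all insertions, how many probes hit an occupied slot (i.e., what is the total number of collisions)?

2

245 hashes to 7; slot 7 is free => place at 7.
910 hashes to 9; slot 9 is free => place at 9.
221 hashes to 0; slot 0 is free => place at 0.
378 hashes to 4; slot 4 is free => place at 4.
314 hashes to 8; slot 8 is free => place at 8.
503 hashes to 10; slot 10 is free => place at 10.
642 hashes to 13; slot 13 is free => place at 13.
81 hashes to 13; 13 taken => place at 14.
208 hashes to 4; 4 taken => place at 5.
Table: [221, -, -, -, 378, 208, -, 245, 314, 910, 503, -, -, 642, 81, -, -]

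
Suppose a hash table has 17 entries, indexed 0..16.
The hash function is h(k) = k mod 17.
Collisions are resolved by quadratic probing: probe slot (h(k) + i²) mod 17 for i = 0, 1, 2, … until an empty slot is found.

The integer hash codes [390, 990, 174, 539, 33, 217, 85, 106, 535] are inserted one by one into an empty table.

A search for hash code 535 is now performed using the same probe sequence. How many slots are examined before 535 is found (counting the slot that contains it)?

2

390 hashes to 16; slot 16 is free -> place at 16.
990 hashes to 4; slot 4 is free -> place at 4.
174 hashes to 4; 4 taken -> place at 5.
539 hashes to 12; slot 12 is free -> place at 12.
33 hashes to 16; 16 taken -> place at 0.
217 hashes to 13; slot 13 is free -> place at 13.
85 hashes to 0; 0 taken -> place at 1.
106 hashes to 4; 4,5 taken -> place at 8.
535 hashes to 8; 8 taken -> place at 9.
Table: [33, 85, -, -, 990, 174, -, -, 106, 535, -, -, 539, 217, -, -, 390]
Lookup 535: h=8, probe 8,9 → found at 9.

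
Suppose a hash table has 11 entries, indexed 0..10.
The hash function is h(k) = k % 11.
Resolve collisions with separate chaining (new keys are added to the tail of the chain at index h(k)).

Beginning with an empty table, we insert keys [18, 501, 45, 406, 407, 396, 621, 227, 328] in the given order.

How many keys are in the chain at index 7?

2

Insert 18: h=7, bucket 7 empty -> new chain.
Insert 501: h=6, bucket 6 empty -> new chain.
Insert 45: h=1, bucket 1 empty -> new chain.
Insert 406: h=10, bucket 10 empty -> new chain.
Insert 407: h=0, bucket 0 empty -> new chain.
Insert 396: h=0, bucket 0 nonempty -> append to chain.
Insert 621: h=5, bucket 5 empty -> new chain.
Insert 227: h=7, bucket 7 nonempty -> append to chain.
Insert 328: h=9, bucket 9 empty -> new chain.
Final buckets:
0: 407 -> 396
1: 45
2: —
3: —
4: —
5: 621
6: 501
7: 18 -> 227
8: —
9: 328
10: 406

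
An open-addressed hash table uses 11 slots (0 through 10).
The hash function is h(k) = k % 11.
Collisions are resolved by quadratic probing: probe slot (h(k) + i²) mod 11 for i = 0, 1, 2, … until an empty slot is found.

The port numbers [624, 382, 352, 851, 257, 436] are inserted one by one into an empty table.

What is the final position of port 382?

624 hashes to 8; slot 8 is free => place at 8.
382 hashes to 8; 8 taken => place at 9.
352 hashes to 0; slot 0 is free => place at 0.
851 hashes to 4; slot 4 is free => place at 4.
257 hashes to 4; 4 taken => place at 5.
436 hashes to 7; slot 7 is free => place at 7.
Table: [352, _, _, _, 851, 257, _, 436, 624, 382, _]

9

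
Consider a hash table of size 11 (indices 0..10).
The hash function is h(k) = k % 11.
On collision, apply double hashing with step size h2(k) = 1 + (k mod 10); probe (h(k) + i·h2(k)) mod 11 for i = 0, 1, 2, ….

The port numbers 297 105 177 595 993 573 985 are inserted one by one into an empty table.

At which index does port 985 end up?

2

297: h=0 => slot 0
105: h=6 => slot 6
177: h=1 => slot 1
595: h=1, h2=6, probe 1,7 => slot 7
993: h=3 => slot 3
573: h=1, h2=4, probe 1,5 => slot 5
985: h=6, h2=6, probe 6,1,7,2 => slot 2
Table: [297, 177, 985, 993, _, 573, 105, 595, _, _, _]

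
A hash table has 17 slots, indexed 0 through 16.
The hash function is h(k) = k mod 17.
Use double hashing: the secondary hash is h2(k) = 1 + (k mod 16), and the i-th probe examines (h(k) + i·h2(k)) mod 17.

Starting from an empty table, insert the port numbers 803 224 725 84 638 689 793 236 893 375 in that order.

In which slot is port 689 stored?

13

Insert 803: h=4, slot 4 empty -> index 4.
Insert 224: h=3, slot 3 empty -> index 3.
Insert 725: h=11, slot 11 empty -> index 11.
Insert 84: h=16, slot 16 empty -> index 16.
Insert 638: h=9, slot 9 empty -> index 9.
Insert 689: h=9, h2=2, slots 9,11 occupied -> index 13.
Insert 793: h=11, h2=10, slots 11,4 occupied -> index 14.
Insert 236: h=15, slot 15 empty -> index 15.
Insert 893: h=9, h2=14, slot 9 occupied -> index 6.
Insert 375: h=1, slot 1 empty -> index 1.
Table: [—, 375, —, 224, 803, —, 893, —, —, 638, —, 725, —, 689, 793, 236, 84]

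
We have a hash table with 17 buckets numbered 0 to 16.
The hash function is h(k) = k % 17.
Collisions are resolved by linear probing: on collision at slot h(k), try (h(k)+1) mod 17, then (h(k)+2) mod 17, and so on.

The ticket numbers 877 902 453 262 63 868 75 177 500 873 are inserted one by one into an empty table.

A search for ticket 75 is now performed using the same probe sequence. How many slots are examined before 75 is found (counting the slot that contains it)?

877 hashes to 10; slot 10 is free => place at 10.
902 hashes to 1; slot 1 is free => place at 1.
453 hashes to 11; slot 11 is free => place at 11.
262 hashes to 7; slot 7 is free => place at 7.
63 hashes to 12; slot 12 is free => place at 12.
868 hashes to 1; 1 taken => place at 2.
75 hashes to 7; 7 taken => place at 8.
177 hashes to 7; 7,8 taken => place at 9.
500 hashes to 7; 7,8,9,10,11,12 taken => place at 13.
873 hashes to 6; slot 6 is free => place at 6.
Table: [., 902, 868, ., ., ., 873, 262, 75, 177, 877, 453, 63, 500, ., ., .]
Lookup 75: h=7, probe 7,8 → found at 8.

2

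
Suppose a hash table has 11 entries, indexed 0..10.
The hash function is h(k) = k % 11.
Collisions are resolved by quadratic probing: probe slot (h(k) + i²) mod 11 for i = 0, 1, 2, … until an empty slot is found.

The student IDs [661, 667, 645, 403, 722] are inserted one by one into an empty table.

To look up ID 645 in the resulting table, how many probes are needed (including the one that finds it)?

Insert 661: h=1, slot 1 empty → index 1.
Insert 667: h=7, slot 7 empty → index 7.
Insert 645: h=7, slot 7 occupied → index 8.
Insert 403: h=7, slots 7,8 occupied → index 0.
Insert 722: h=7, slots 7,8,0 occupied → index 5.
Table: [403, 661, —, —, —, 722, —, 667, 645, —, —]
Lookup 645: h=7, probe 7,8 → found at 8.

2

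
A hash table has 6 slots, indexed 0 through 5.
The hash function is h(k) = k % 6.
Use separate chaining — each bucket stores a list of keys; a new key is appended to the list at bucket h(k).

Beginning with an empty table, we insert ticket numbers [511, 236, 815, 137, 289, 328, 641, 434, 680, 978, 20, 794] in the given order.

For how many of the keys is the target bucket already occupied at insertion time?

7

511 -> bucket 1
236 -> bucket 2
815 -> bucket 5
137 -> bucket 5 (collision)
289 -> bucket 1 (collision)
328 -> bucket 4
641 -> bucket 5 (collision)
434 -> bucket 2 (collision)
680 -> bucket 2 (collision)
978 -> bucket 0
20 -> bucket 2 (collision)
794 -> bucket 2 (collision)
Final buckets:
0: 978
1: 511 -> 289
2: 236 -> 434 -> 680 -> 20 -> 794
3: -
4: 328
5: 815 -> 137 -> 641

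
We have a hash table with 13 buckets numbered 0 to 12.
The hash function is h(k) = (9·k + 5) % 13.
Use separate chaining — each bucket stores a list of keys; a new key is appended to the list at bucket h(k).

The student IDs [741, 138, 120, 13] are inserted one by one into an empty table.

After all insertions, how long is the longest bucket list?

741 -> bucket 5
138 -> bucket 12
120 -> bucket 6
13 -> bucket 5 (collision)
Final buckets:
0: —
1: —
2: —
3: —
4: —
5: 741 -> 13
6: 120
7: —
8: —
9: —
10: —
11: —
12: 138

2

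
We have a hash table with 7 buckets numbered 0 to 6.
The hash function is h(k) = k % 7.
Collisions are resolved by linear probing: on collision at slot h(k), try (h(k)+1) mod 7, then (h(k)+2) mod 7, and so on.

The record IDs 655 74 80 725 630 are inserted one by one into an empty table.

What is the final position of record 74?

Insert 655: h=4, slot 4 empty -> index 4.
Insert 74: h=4, slot 4 occupied -> index 5.
Insert 80: h=3, slot 3 empty -> index 3.
Insert 725: h=4, slots 4,5 occupied -> index 6.
Insert 630: h=0, slot 0 empty -> index 0.
Table: [630, _, _, 80, 655, 74, 725]

5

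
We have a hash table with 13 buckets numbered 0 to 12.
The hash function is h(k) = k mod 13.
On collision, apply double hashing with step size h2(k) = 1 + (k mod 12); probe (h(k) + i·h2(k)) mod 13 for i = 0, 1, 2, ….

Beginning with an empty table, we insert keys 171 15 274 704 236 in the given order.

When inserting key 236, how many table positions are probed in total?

3

171 hashes to 2; slot 2 is free => place at 2.
15 hashes to 2, h2=4; 2 taken => place at 6.
274 hashes to 1; slot 1 is free => place at 1.
704 hashes to 2, h2=9; 2 taken => place at 11.
236 hashes to 2, h2=9; 2,11 taken => place at 7.
Table: [—, 274, 171, —, —, —, 15, 236, —, —, —, 704, —]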